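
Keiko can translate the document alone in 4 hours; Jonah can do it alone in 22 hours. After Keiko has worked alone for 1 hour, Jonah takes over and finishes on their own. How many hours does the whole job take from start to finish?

In 1 hour Keiko does 1/4 of the job, leaving 3/4.
Jonah works at 1/22 per hour, so finishing takes 3/4 ÷ 1/22 = 33/2 hours.
Total time = 1 + 33/2 = 35/2 hours.

35/2 hours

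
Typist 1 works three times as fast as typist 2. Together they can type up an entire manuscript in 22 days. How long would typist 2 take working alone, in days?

Let typist 2's rate be r; then typist 1's rate is 3r, so together (3 + 1)r = 4r = 1/22.
Thus r = 1/88 per day.
Typist 2 alone: 88 days; typist 1 alone: 88/3 days.

88 days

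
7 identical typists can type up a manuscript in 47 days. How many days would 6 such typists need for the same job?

Total work is 7·47 = 329 typist-days.
With 6 typists: 329/6 days.

329/6 days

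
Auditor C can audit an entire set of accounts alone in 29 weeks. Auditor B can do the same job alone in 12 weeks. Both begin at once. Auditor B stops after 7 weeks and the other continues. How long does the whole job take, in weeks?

145/12 weeks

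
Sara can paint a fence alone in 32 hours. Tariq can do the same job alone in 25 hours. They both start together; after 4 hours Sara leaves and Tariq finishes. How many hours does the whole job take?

In the first 4 hours the combined rate is 57/800, so 57/200 of the job is done, leaving 143/200.
After Sara leaves the rate is 1/25 per hour; the remaining 143/200 takes 143/8 hours.
Total = 4 + 143/8 = 175/8 hours.

175/8 hours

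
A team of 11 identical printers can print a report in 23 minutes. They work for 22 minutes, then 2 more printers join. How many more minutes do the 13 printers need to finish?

11/13 minutes

One printer does 1/253 of the job per minute.
After 22 minutes with 11 printers, 22/23 is done (1/23 left).
With 13 printers the rate is 13/253, so the rest takes 1/23 ÷ 13/253 = 11/13 minutes.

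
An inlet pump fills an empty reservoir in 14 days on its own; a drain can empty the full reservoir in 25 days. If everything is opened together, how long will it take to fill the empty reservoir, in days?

350/11 days

Net rate = 1/14 − 1/25 = (25 − 14)/350 = 11/350 per day.
Filling time = 1 ÷ (11/350) = 350/11 days.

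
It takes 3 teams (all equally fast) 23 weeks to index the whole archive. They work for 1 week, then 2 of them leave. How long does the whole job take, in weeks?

67 weeks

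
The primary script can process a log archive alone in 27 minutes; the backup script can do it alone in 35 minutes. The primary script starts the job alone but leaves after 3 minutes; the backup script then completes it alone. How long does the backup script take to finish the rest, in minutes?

In 3 minutes the primary script does 3/27 = 1/9 of the job, leaving 8/9.
The backup script works at 1/35 per minute, so finishing takes 8/9 ÷ 1/35 = 280/9 minutes.

280/9 minutes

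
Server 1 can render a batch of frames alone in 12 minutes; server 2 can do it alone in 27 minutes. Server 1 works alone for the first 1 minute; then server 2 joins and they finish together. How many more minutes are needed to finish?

99/13 minutes

In 1 minute server 1 does 1/12 of the job, leaving 11/12.
Server 1 and server 2 together work at 13/108 per minute, so finishing takes 11/12 ÷ 13/108 = 99/13 minutes.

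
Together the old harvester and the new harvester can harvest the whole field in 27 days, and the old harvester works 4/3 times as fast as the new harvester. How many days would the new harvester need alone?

63 days

Let the new harvester's rate be r; then the old harvester's rate is (4/3)r, so together (4/3 + 1)r = (7/3)r = 1/27.
Thus r = 1/63 per day.
The new harvester alone: 63 days; the old harvester alone: 189/4 days.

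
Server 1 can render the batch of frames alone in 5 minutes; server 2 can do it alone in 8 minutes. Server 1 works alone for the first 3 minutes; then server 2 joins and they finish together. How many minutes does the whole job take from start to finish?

55/13 minutes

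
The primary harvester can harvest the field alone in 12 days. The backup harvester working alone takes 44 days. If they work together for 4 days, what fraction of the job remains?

19/33

Combined rate: 1/12 + 1/44 = (11 + 3)/132 = 14/132 = 7/66 per day.
In 4 days they complete 4·7/66 = 14/33 of the job.
So 19/33 remains.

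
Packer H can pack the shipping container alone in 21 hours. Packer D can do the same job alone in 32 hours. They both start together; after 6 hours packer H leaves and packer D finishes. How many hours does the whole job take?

In the first 6 hours the combined rate is 53/672, so 53/112 of the job is done, leaving 59/112.
After packer H leaves the rate is 1/32 per hour; the remaining 59/112 takes 118/7 hours.
Total = 6 + 118/7 = 160/7 hours.

160/7 hours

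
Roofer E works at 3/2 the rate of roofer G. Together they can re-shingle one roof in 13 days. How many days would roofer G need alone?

Let roofer G's rate be r; then roofer E's rate is (3/2)r, so together (3/2 + 1)r = (5/2)r = 1/13.
Thus r = 2/65 per day.
Roofer G alone: 65/2 days; roofer E alone: 65/3 days.

65/2 days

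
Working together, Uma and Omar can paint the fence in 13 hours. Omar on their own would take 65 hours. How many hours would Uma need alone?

Combined rate is 1/13 per hour.
Known contribution: 1/65 per hour.
So Uma's rate is 1/13 − 1/65 = 4/65, meaning 65/4 hours alone.

65/4 hours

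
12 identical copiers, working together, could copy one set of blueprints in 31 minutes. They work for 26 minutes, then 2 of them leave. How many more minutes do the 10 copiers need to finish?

6 minutes

One copier does 1/372 of the job per minute.
After 26 minutes with 12 copiers, 26/31 is done (5/31 left).
With 10 copiers the rate is 10/372 = 5/186, so the rest takes 5/31 ÷ 5/186 = 6 minutes.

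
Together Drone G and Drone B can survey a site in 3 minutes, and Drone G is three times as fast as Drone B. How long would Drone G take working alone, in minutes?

4 minutes

Let Drone B's rate be r; then Drone G's rate is 3r, so together (3 + 1)r = 4r = 1/3.
Thus r = 1/12 per minute.
Drone B alone: 12 minutes; Drone G alone: 4 minutes.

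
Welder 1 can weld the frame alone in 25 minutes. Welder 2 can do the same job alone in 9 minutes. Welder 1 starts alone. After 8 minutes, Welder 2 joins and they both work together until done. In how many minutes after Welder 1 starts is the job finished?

25/2 minutes

In the first 8 minutes Welder 1 alone does 8/25 of the job, leaving 17/25.
Once everyone is working, combined rate: 1/25 + 1/9 = (9 + 25)/225 = 34/225 per minute.
Remaining 17/25 at 34/225 per minute takes 9/2 minutes.
Total from the start = 8 + 9/2 = 25/2 minutes.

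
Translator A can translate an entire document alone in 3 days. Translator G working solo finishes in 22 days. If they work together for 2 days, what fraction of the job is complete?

25/33

Combined rate: 1/3 + 1/22 = (22 + 3)/66 = 25/66 per day.
In 2 days they complete 2·25/66 = 25/33 of the job.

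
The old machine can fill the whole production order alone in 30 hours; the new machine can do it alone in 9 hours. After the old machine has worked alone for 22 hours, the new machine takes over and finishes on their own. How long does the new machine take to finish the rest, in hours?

In 22 hours the old machine does 22/30 = 11/15 of the job, leaving 4/15.
The new machine works at 1/9 per hour, so finishing takes 4/15 ÷ 1/9 = 12/5 hours.

12/5 hours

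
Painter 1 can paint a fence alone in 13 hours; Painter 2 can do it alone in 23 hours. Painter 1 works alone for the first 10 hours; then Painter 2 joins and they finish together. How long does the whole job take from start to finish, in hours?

143/12 hours

In 10 hours Painter 1 does 10/13 of the job, leaving 3/13.
Painter 1 and Painter 2 together work at 36/299 per hour, so finishing takes 3/13 ÷ 36/299 = 23/12 hours.
Total time = 10 + 23/12 = 143/12 hours.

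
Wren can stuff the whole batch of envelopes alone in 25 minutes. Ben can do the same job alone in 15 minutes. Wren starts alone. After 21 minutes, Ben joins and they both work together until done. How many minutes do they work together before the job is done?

In the first 21 minutes Wren alone does 21/25 of the job, leaving 4/25.
Once everyone is working, combined rate: 1/25 + 1/15 = (3 + 5)/75 = 8/75 per minute.
Remaining 4/25 at 8/75 per minute takes 3/2 minutes.

3/2 minutes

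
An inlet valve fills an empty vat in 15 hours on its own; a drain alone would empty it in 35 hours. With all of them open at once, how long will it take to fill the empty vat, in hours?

105/4 hours

Net rate = 1/15 − 1/35 = (7 − 3)/105 = 4/105 per hour.
Filling time = 1 ÷ (4/105) = 105/4 hours.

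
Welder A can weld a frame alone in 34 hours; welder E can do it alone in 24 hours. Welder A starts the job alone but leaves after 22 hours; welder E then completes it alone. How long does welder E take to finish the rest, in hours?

144/17 hours

In 22 hours welder A does 22/34 = 11/17 of the job, leaving 6/17.
Welder E works at 1/24 per hour, so finishing takes 6/17 ÷ 1/24 = 144/17 hours.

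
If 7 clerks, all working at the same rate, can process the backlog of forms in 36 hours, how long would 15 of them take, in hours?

Total work is 7·36 = 252 clerk-hours.
With 15 clerks: 252/15 = 84/5 hours.

84/5 hours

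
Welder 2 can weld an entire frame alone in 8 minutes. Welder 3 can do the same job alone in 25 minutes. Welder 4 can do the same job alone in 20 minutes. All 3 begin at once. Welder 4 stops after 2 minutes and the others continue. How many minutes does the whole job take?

60/11 minutes

In the first 2 minutes the combined rate is 43/200, so 43/100 of the job is done, leaving 57/100.
After welder 4 leaves the rate is 33/200 per minute; the remaining 57/100 takes 38/11 minutes.
Total = 2 + 38/11 = 60/11 minutes.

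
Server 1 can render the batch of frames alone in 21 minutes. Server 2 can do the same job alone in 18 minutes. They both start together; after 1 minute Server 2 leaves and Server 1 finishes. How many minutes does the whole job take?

119/6 minutes

In the first 1 minute the combined rate is 13/126, so 13/126 of the job is done, leaving 113/126.
After Server 2 leaves the rate is 1/21 per minute; the remaining 113/126 takes 113/6 minutes.
Total = 1 + 113/6 = 119/6 minutes.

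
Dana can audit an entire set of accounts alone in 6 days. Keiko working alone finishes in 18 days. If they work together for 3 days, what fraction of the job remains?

1/3

Combined rate: 1/6 + 1/18 = (3 + 1)/18 = 4/18 = 2/9 per day.
In 3 days they complete 3·2/9 = 2/3 of the job.
So 1/3 remains.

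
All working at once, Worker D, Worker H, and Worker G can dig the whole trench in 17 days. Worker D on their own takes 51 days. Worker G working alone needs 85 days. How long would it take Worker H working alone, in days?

255/7 days

Combined rate is 1/17 per day.
Known contribution: 1/51 + 1/85 = (5 + 3)/255 = 8/255 per day.
So Worker H's rate is 1/17 − 8/255 = 7/255, meaning 255/7 days alone.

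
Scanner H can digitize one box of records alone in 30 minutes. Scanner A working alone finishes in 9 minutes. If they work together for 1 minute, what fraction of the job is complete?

13/90

Combined rate: 1/30 + 1/9 = (3 + 10)/90 = 13/90 per minute.
In 1 minute they complete 1·13/90 = 13/90 of the job.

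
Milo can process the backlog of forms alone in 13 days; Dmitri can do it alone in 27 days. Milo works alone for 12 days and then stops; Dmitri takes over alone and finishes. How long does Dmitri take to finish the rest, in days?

27/13 days

In 12 days Milo does 12/13 of the job, leaving 1/13.
Dmitri works at 1/27 per day, so finishing takes 1/13 ÷ 1/27 = 27/13 days.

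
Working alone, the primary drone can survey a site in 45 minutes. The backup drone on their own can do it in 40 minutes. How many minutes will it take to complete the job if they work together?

Combined rate: 1/45 + 1/40 = (8 + 9)/360 = 17/360 per minute.
Time = 1 ÷ (17/360) = 360/17 minutes.

360/17 minutes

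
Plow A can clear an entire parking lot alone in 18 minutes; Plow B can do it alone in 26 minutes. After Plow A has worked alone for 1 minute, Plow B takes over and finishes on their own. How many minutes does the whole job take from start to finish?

230/9 minutes

In 1 minute Plow A does 1/18 of the job, leaving 17/18.
Plow B works at 1/26 per minute, so finishing takes 17/18 ÷ 1/26 = 221/9 minutes.
Total time = 1 + 221/9 = 230/9 minutes.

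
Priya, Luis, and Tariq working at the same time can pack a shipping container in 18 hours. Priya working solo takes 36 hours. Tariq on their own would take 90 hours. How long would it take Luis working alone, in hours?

60 hours

Combined rate is 1/18 per hour.
Known contribution: 1/36 + 1/90 = (5 + 2)/180 = 7/180 per hour.
So Luis's rate is 1/18 − 7/180 = 1/60, meaning 60 hours alone.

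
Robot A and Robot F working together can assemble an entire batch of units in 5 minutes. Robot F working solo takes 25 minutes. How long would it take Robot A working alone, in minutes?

Combined rate is 1/5 per minute.
Known contribution: 1/25 per minute.
So Robot A's rate is 1/5 − 1/25 = 4/25, meaning 25/4 minutes alone.

25/4 minutes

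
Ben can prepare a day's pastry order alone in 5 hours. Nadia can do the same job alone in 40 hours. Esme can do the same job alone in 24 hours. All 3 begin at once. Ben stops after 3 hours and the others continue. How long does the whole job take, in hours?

In the first 3 hours the combined rate is 4/15, so 4/5 of the job is done, leaving 1/5.
After Ben leaves the rate is 1/15 per hour; the remaining 1/5 takes 3 hours.
Total = 3 + 3 = 6 hours.

6 hours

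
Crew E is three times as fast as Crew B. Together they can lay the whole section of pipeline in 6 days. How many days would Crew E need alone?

Let Crew B's rate be r; then Crew E's rate is 3r, so together (3 + 1)r = 4r = 1/6.
Thus r = 1/24 per day.
Crew B alone: 24 days; Crew E alone: 8 days.

8 days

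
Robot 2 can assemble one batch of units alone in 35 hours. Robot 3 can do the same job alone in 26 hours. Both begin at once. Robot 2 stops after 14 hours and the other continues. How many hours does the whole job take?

78/5 hours

In the first 14 hours the combined rate is 61/910, so 61/65 of the job is done, leaving 4/65.
After Robot 2 leaves the rate is 1/26 per hour; the remaining 4/65 takes 8/5 hours.
Total = 14 + 8/5 = 78/5 hours.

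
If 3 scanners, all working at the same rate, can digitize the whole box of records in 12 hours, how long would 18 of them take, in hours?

Total work is 3·12 = 36 scanner-hours.
With 18 scanners: 36/18 = 2 hours.

2 hours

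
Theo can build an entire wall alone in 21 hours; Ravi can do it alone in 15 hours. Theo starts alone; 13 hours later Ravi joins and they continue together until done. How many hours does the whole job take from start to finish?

49/3 hours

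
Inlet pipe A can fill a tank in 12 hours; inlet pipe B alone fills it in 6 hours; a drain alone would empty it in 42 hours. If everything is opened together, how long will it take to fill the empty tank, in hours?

Net rate = 1/12 + 1/6 − 1/42 = (7 + 14 − 2)/84 = 19/84 per hour.
Filling time = 1 ÷ (19/84) = 84/19 hours.

84/19 hours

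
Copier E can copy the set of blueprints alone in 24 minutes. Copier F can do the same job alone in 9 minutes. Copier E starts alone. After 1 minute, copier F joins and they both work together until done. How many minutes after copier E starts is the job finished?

80/11 minutes

In the first 1 minute copier E alone does 1/24 of the job, leaving 23/24.
Once everyone is working, combined rate: 1/24 + 1/9 = (3 + 8)/72 = 11/72 per minute.
Remaining 23/24 at 11/72 per minute takes 69/11 minutes.
Total from the start = 1 + 69/11 = 80/11 minutes.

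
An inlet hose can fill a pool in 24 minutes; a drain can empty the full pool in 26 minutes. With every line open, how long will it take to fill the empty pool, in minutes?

Net rate = 1/24 − 1/26 = (13 − 12)/312 = 1/312 per minute.
Filling time = 1 ÷ (1/312) = 312 minutes.

312 minutes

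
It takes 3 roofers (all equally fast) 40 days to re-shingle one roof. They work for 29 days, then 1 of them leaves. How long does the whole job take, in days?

One roofer does 1/120 of the job per day.
After 29 days with 3 roofers, 29/40 is done (11/40 left).
With 2 roofers the rate is 2/120 = 1/60, so the rest takes 11/40 ÷ 1/60 = 33/2 days.
Total = 29 + 33/2 = 91/2 days.

91/2 days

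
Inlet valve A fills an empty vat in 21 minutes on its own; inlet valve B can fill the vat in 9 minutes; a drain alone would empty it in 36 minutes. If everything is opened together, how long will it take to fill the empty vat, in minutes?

84/11 minutes

Net rate = 1/21 + 1/9 − 1/36 = (12 + 28 − 7)/252 = 33/252 = 11/84 per minute.
Filling time = 1 ÷ (11/84) = 84/11 minutes.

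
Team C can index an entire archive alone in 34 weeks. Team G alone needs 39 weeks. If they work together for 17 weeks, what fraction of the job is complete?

Combined rate: 1/34 + 1/39 = (39 + 34)/1326 = 73/1326 per week.
In 17 weeks they complete 17·73/1326 = 73/78 of the job.

73/78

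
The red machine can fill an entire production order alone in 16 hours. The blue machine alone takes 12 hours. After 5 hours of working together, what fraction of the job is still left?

13/48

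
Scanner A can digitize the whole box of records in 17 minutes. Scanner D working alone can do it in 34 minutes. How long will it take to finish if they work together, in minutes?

34/3 minutes

Combined rate: 1/17 + 1/34 = (2 + 1)/34 = 3/34 per minute.
Time = 1 ÷ (3/34) = 34/3 minutes.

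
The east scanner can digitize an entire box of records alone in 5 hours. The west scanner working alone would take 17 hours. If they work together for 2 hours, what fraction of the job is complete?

Combined rate: 1/5 + 1/17 = (17 + 5)/85 = 22/85 per hour.
In 2 hours they complete 2·22/85 = 44/85 of the job.

44/85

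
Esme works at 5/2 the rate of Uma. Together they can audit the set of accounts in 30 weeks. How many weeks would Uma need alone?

105 weeks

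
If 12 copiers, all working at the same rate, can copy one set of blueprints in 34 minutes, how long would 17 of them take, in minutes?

24 minutes

Total work is 12·34 = 408 copier-minutes.
With 17 copiers: 408/17 = 24 minutes.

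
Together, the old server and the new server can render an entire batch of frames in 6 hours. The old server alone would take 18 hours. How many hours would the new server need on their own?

9 hours

Combined rate is 1/6 per hour.
Known contribution: 1/18 per hour.
So the new server's rate is 1/6 − 1/18 = 1/9, meaning 9 hours alone.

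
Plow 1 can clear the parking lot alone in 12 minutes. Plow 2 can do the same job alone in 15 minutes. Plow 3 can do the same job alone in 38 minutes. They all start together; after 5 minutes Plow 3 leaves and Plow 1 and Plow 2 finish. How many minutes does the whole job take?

In the first 5 minutes the combined rate is 67/380, so 67/76 of the job is done, leaving 9/76.
After Plow 3 leaves the rate is 3/20 per minute; the remaining 9/76 takes 15/19 minutes.
Total = 5 + 15/19 = 110/19 minutes.

110/19 minutes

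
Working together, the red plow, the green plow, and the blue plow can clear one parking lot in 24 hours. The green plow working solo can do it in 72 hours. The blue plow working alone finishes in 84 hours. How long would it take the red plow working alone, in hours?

63 hours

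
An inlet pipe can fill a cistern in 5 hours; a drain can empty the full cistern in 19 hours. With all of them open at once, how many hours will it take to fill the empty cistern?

Net rate = 1/5 − 1/19 = (19 − 5)/95 = 14/95 per hour.
Filling time = 1 ÷ (14/95) = 95/14 hours.

95/14 hours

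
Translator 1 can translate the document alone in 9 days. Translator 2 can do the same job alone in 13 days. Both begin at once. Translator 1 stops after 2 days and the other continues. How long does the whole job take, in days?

91/9 days

In the first 2 days the combined rate is 22/117, so 44/117 of the job is done, leaving 73/117.
After Translator 1 leaves the rate is 1/13 per day; the remaining 73/117 takes 73/9 days.
Total = 2 + 73/9 = 91/9 days.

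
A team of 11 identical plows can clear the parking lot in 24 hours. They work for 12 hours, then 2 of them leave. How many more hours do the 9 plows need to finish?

One plow does 1/264 of the job per hour.
After 12 hours with 11 plows, 1/2 is done (1/2 left).
With 9 plows the rate is 9/264 = 3/88, so the rest takes 1/2 ÷ 3/88 = 44/3 hours.

44/3 hours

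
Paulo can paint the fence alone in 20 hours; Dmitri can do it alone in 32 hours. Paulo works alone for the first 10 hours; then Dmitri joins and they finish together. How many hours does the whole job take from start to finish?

In 10 hours Paulo does 10/20 = 1/2 of the job, leaving 1/2.
Paulo and Dmitri together work at 13/160 per hour, so finishing takes 1/2 ÷ 13/160 = 80/13 hours.
Total time = 10 + 80/13 = 210/13 hours.

210/13 hours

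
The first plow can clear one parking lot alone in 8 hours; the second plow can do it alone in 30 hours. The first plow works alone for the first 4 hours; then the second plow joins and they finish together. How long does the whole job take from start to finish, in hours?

In 4 hours the first plow does 4/8 = 1/2 of the job, leaving 1/2.
The first plow and the second plow together work at 19/120 per hour, so finishing takes 1/2 ÷ 19/120 = 60/19 hours.
Total time = 4 + 60/19 = 136/19 hours.

136/19 hours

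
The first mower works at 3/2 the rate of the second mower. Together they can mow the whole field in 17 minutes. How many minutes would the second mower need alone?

Let the second mower's rate be r; then the first mower's rate is (3/2)r, so together (3/2 + 1)r = (5/2)r = 1/17.
Thus r = 2/85 per minute.
The second mower alone: 85/2 minutes; the first mower alone: 85/3 minutes.

85/2 minutes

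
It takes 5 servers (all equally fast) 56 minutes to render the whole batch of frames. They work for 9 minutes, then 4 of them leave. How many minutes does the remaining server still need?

235 minutes

One server does 1/280 of the job per minute.
After 9 minutes with 5 servers, 9/56 is done (47/56 left).
With 1 server the rate is 1/280, so the rest takes 47/56 ÷ 1/280 = 235 minutes.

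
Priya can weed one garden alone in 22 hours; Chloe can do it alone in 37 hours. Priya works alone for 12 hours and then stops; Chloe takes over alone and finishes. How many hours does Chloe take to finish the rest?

In 12 hours Priya does 12/22 = 6/11 of the job, leaving 5/11.
Chloe works at 1/37 per hour, so finishing takes 5/11 ÷ 1/37 = 185/11 hours.

185/11 hours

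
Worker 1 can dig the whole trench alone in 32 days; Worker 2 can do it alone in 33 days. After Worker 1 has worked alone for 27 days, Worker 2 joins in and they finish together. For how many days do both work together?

33/13 days

In 27 days Worker 1 does 27/32 of the job, leaving 5/32.
Worker 1 and Worker 2 together work at 65/1056 per day, so finishing takes 5/32 ÷ 65/1056 = 33/13 days.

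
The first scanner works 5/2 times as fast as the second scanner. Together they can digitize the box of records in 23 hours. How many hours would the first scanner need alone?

Let the second scanner's rate be r; then the first scanner's rate is (5/2)r, so together (5/2 + 1)r = (7/2)r = 1/23.
Thus r = 2/161 per hour.
The second scanner alone: 161/2 hours; the first scanner alone: 161/5 hours.

161/5 hours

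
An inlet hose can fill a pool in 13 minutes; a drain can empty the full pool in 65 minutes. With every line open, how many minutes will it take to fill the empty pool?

65/4 minutes

Net rate = 1/13 − 1/65 = (5 − 1)/65 = 4/65 per minute.
Filling time = 1 ÷ (4/65) = 65/4 minutes.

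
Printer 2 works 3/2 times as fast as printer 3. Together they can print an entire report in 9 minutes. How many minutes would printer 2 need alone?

15 minutes

Let printer 3's rate be r; then printer 2's rate is (3/2)r, so together (3/2 + 1)r = (5/2)r = 1/9.
Thus r = 2/45 per minute.
Printer 3 alone: 45/2 minutes; printer 2 alone: 15 minutes.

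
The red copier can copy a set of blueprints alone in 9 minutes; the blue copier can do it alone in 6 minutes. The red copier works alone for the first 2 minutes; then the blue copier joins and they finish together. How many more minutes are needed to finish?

14/5 minutes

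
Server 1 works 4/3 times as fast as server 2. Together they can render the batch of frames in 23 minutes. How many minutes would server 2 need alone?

161/3 minutes

Let server 2's rate be r; then server 1's rate is (4/3)r, so together (4/3 + 1)r = (7/3)r = 1/23.
Thus r = 3/161 per minute.
Server 2 alone: 161/3 minutes; server 1 alone: 161/4 minutes.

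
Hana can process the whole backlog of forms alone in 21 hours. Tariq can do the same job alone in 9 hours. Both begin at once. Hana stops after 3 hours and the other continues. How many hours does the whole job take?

In the first 3 hours the combined rate is 10/63, so 10/21 of the job is done, leaving 11/21.
After Hana leaves the rate is 1/9 per hour; the remaining 11/21 takes 33/7 hours.
Total = 3 + 33/7 = 54/7 hours.

54/7 hours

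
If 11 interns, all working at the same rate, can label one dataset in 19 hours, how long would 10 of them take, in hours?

209/10 hours

Total work is 11·19 = 209 intern-hours.
With 10 interns: 209/10 hours.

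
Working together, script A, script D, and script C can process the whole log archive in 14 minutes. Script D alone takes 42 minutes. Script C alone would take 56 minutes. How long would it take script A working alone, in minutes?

168/5 minutes

Combined rate is 1/14 per minute.
Known contribution: 1/42 + 1/56 = (4 + 3)/168 = 7/168 = 1/24 per minute.
So script A's rate is 1/14 − 1/24 = 5/168, meaning 168/5 minutes alone.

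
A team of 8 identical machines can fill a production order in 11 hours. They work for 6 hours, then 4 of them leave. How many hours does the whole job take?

16 hours

One machine does 1/88 of the job per hour.
After 6 hours with 8 machines, 6/11 is done (5/11 left).
With 4 machines the rate is 4/88 = 1/22, so the rest takes 5/11 ÷ 1/22 = 10 hours.
Total = 6 + 10 = 16 hours.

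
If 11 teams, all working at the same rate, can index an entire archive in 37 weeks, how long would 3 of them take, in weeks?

407/3 weeks

Total work is 11·37 = 407 team-weeks.
With 3 teams: 407/3 weeks.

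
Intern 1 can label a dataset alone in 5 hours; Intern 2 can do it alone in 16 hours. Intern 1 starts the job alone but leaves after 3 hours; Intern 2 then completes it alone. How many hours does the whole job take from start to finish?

47/5 hours

In 3 hours Intern 1 does 3/5 of the job, leaving 2/5.
Intern 2 works at 1/16 per hour, so finishing takes 2/5 ÷ 1/16 = 32/5 hours.
Total time = 3 + 32/5 = 47/5 hours.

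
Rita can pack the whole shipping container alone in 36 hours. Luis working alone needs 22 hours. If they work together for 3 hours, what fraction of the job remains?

103/132

Combined rate: 1/36 + 1/22 = (11 + 18)/396 = 29/396 per hour.
In 3 hours they complete 3·29/396 = 29/132 of the job.
So 103/132 remains.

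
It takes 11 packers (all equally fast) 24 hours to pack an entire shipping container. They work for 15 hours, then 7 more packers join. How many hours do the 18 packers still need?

11/2 hours

One packer does 1/264 of the job per hour.
After 15 hours with 11 packers, 5/8 is done (3/8 left).
With 18 packers the rate is 18/264 = 3/44, so the rest takes 3/8 ÷ 3/44 = 11/2 hours.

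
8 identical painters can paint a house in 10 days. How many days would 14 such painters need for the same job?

Total work is 8·10 = 80 painter-days.
With 14 painters: 80/14 = 40/7 days.

40/7 days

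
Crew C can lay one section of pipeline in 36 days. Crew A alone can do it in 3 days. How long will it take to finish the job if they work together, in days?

36/13 days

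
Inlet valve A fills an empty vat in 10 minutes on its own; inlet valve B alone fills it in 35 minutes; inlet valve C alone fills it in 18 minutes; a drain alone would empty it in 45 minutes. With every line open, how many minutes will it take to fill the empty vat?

Net rate = 1/10 + 1/35 + 1/18 − 1/45 = (63 + 18 + 35 − 14)/630 = 102/630 = 17/105 per minute.
Filling time = 1 ÷ (17/105) = 105/17 minutes.

105/17 minutes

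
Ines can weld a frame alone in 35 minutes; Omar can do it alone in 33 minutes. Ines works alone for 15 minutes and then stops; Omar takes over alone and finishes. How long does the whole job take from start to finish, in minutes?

In 15 minutes Ines does 15/35 = 3/7 of the job, leaving 4/7.
Omar works at 1/33 per minute, so finishing takes 4/7 ÷ 1/33 = 132/7 minutes.
Total time = 15 + 132/7 = 237/7 minutes.

237/7 minutes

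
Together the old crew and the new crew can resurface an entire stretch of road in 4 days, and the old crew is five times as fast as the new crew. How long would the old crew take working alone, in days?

Let the new crew's rate be r; then the old crew's rate is 5r, so together (5 + 1)r = 6r = 1/4.
Thus r = 1/24 per day.
The new crew alone: 24 days; the old crew alone: 24/5 days.

24/5 days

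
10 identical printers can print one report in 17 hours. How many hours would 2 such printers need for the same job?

Total work is 10·17 = 170 printer-hours.
With 2 printers: 170/2 = 85 hours.

85 hours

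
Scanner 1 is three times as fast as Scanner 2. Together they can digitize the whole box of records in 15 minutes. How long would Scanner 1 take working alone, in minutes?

20 minutes

Let Scanner 2's rate be r; then Scanner 1's rate is 3r, so together (3 + 1)r = 4r = 1/15.
Thus r = 1/60 per minute.
Scanner 2 alone: 60 minutes; Scanner 1 alone: 20 minutes.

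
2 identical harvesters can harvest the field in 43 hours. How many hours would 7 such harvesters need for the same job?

86/7 hours

Total work is 2·43 = 86 harvester-hours.
With 7 harvesters: 86/7 hours.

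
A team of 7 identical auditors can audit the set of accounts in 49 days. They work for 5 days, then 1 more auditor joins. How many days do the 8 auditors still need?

77/2 days

One auditor does 1/343 of the job per day.
After 5 days with 7 auditors, 5/49 is done (44/49 left).
With 8 auditors the rate is 8/343, so the rest takes 44/49 ÷ 8/343 = 77/2 days.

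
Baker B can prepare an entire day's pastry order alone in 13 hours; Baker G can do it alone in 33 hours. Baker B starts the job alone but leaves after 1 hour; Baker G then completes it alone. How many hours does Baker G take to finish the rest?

396/13 hours

In 1 hour Baker B does 1/13 of the job, leaving 12/13.
Baker G works at 1/33 per hour, so finishing takes 12/13 ÷ 1/33 = 396/13 hours.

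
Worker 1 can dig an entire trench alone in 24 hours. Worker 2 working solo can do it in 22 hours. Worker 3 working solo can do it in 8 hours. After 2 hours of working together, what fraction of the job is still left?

19/33

Combined rate: 1/24 + 1/22 + 1/8 = (11 + 12 + 33)/264 = 56/264 = 7/33 per hour.
In 2 hours they complete 2·7/33 = 14/33 of the job.
So 19/33 remains.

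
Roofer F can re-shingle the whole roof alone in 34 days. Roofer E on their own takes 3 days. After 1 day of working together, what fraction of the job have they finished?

Combined rate: 1/34 + 1/3 = (3 + 34)/102 = 37/102 per day.
In 1 day they complete 1·37/102 = 37/102 of the job.

37/102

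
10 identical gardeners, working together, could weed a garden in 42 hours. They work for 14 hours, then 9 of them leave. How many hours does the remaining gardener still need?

280 hours

One gardener does 1/420 of the job per hour.
After 14 hours with 10 gardeners, 1/3 is done (2/3 left).
With 1 gardener the rate is 1/420, so the rest takes 2/3 ÷ 1/420 = 280 hours.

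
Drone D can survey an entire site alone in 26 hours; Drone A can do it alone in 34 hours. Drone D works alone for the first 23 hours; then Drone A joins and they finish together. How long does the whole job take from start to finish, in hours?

247/10 hours

In 23 hours Drone D does 23/26 of the job, leaving 3/26.
Drone D and Drone A together work at 15/221 per hour, so finishing takes 3/26 ÷ 15/221 = 17/10 hours.
Total time = 23 + 17/10 = 247/10 hours.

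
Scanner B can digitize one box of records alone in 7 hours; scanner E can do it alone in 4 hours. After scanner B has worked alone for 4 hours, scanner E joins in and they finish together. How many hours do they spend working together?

12/11 hours

In 4 hours scanner B does 4/7 of the job, leaving 3/7.
Scanner B and scanner E together work at 11/28 per hour, so finishing takes 3/7 ÷ 11/28 = 12/11 hours.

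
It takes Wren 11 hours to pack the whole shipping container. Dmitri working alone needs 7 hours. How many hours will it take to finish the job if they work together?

77/18 hours

Combined rate: 1/11 + 1/7 = (7 + 11)/77 = 18/77 per hour.
Time = 1 ÷ (18/77) = 77/18 hours.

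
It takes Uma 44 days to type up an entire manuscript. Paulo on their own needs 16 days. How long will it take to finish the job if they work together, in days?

176/15 days

With two workers the combined time is the product over the sum: 44·16/(44+16) = 704/60 = 176/15 days.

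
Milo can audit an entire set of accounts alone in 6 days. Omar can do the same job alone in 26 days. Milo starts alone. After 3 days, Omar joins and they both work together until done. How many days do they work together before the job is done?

39/16 days

In the first 3 days Milo alone does 3/6 = 1/2 of the job, leaving 1/2.
Once everyone is working, combined rate: 1/6 + 1/26 = (13 + 3)/78 = 16/78 = 8/39 per day.
Remaining 1/2 at 8/39 per day takes 39/16 days.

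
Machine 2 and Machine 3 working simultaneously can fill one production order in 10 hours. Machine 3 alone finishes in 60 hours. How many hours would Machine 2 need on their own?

12 hours

Combined rate is 1/10 per hour.
Known contribution: 1/60 per hour.
So Machine 2's rate is 1/10 − 1/60 = 1/12, meaning 12 hours alone.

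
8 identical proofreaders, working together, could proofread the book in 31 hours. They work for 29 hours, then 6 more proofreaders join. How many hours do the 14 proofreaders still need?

One proofreader does 1/248 of the job per hour.
After 29 hours with 8 proofreaders, 29/31 is done (2/31 left).
With 14 proofreaders the rate is 14/248 = 7/124, so the rest takes 2/31 ÷ 7/124 = 8/7 hours.

8/7 hours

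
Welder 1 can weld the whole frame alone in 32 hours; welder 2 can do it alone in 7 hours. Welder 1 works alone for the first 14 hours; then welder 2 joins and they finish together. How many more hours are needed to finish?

42/13 hours

In 14 hours welder 1 does 14/32 = 7/16 of the job, leaving 9/16.
Welder 1 and welder 2 together work at 39/224 per hour, so finishing takes 9/16 ÷ 39/224 = 42/13 hours.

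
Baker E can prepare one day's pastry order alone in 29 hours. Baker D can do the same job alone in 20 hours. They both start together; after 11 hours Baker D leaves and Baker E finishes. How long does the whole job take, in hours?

261/20 hours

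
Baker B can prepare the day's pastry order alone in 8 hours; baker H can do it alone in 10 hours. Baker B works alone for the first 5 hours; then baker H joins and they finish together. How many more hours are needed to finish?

5/3 hours

In 5 hours baker B does 5/8 of the job, leaving 3/8.
Baker B and baker H together work at 9/40 per hour, so finishing takes 3/8 ÷ 9/40 = 5/3 hours.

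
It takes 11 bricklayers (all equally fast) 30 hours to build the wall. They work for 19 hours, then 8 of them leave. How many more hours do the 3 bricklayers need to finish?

One bricklayer does 1/330 of the job per hour.
After 19 hours with 11 bricklayers, 19/30 is done (11/30 left).
With 3 bricklayers the rate is 3/330 = 1/110, so the rest takes 11/30 ÷ 1/110 = 121/3 hours.

121/3 hours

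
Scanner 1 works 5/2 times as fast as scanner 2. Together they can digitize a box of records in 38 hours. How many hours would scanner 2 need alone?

Let scanner 2's rate be r; then scanner 1's rate is (5/2)r, so together (5/2 + 1)r = (7/2)r = 1/38.
Thus r = 1/133 per hour.
Scanner 2 alone: 133 hours; scanner 1 alone: 266/5 hours.

133 hours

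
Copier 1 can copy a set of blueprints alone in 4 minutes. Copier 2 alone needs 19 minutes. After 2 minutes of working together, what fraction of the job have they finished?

23/38

Combined rate: 1/4 + 1/19 = (19 + 4)/76 = 23/76 per minute.
In 2 minutes they complete 2·23/76 = 23/38 of the job.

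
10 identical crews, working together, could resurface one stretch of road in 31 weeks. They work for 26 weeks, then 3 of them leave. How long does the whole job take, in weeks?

One crew does 1/310 of the job per week.
After 26 weeks with 10 crews, 26/31 is done (5/31 left).
With 7 crews the rate is 7/310, so the rest takes 5/31 ÷ 7/310 = 50/7 weeks.
Total = 26 + 50/7 = 232/7 weeks.

232/7 weeks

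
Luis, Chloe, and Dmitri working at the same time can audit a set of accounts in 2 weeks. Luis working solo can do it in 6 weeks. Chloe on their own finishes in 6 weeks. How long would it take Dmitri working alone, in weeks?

6 weeks

Combined rate is 1/2 per week.
Known contribution: 1/6 + 1/6 = (1 + 1)/6 = 2/6 = 1/3 per week.
So Dmitri's rate is 1/2 − 1/3 = 1/6, meaning 6 weeks alone.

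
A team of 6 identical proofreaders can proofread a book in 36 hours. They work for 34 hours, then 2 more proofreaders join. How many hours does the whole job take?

71/2 hours

One proofreader does 1/216 of the job per hour.
After 34 hours with 6 proofreaders, 17/18 is done (1/18 left).
With 8 proofreaders the rate is 8/216 = 1/27, so the rest takes 1/18 ÷ 1/27 = 3/2 hours.
Total = 34 + 3/2 = 71/2 hours.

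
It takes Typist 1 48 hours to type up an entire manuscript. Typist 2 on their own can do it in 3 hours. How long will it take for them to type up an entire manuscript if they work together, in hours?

48/17 hours

With two workers the combined time is the product over the sum: 48·3/(48+3) = 144/51 = 48/17 hours.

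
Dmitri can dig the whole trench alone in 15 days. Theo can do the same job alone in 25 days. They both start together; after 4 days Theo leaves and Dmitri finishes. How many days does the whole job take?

In the first 4 days the combined rate is 8/75, so 32/75 of the job is done, leaving 43/75.
After Theo leaves the rate is 1/15 per day; the remaining 43/75 takes 43/5 days.
Total = 4 + 43/5 = 63/5 days.

63/5 days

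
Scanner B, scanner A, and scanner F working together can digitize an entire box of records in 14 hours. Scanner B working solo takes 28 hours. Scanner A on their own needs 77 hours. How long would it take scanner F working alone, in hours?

Combined rate is 1/14 per hour.
Known contribution: 1/28 + 1/77 = (11 + 4)/308 = 15/308 per hour.
So scanner F's rate is 1/14 − 15/308 = 1/44, meaning 44 hours alone.

44 hours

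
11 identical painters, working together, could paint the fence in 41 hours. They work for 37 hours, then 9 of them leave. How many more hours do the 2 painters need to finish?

One painter does 1/451 of the job per hour.
After 37 hours with 11 painters, 37/41 is done (4/41 left).
With 2 painters the rate is 2/451, so the rest takes 4/41 ÷ 2/451 = 22 hours.

22 hours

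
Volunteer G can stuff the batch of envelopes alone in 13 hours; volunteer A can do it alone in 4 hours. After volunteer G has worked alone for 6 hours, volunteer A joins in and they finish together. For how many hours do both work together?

28/17 hours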